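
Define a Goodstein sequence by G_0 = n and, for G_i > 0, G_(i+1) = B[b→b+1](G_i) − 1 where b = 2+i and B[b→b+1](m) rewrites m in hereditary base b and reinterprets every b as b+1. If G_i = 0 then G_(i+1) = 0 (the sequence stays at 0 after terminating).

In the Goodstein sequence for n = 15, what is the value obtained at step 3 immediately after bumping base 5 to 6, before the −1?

326594

G_0 = 15. HB_2(15) = 2^(2 + 1) + 2^2 + 2 + 1. Bump = 112. G_1 = 111.
G_1 = 111. HB_3(111) = 3^(3 + 1) + 3^3 + 3. Bump = 1284. G_2 = 1283.
G_2 = 1283. HB_4(1283) = 4^(4 + 1) + 4^4 + 3. Bump = 18753. G_3 = 18752.
G_3 = 18752. HB_5(18752) = 5^(5 + 1) + 5^5 + 2. Bump = 326594. G_4 = 326593.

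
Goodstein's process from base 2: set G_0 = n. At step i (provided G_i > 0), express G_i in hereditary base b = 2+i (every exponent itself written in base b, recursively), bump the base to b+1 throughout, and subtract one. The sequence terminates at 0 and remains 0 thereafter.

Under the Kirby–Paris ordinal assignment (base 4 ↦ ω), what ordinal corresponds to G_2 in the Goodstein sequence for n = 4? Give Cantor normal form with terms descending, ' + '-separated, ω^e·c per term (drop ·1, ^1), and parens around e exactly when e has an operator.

ω^2·2 + ω·2 + 1

4 —HB2→ 2^2 —bump→ 3^3 = 27 —(−1)→ 26
26 —HB3→ 2·3^2 + 2·3 + 2 —bump→ 2·4^2 + 2·4 + 2 = 42 —(−1)→ 41
41 —HB4→ 2·4^2 + 2·4 + 1 —bump→ 2·5^2 + 2·5 + 1 = 61 —(−1)→ 60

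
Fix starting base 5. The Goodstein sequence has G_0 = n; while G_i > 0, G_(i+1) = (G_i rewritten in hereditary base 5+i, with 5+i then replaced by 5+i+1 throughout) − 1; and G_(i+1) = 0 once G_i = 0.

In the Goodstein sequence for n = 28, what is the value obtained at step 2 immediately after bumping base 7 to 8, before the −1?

65

(0) 28|_5 = 5^2 + 3 ↦ 6^2 + 3|_6 = 39 ⇒ 38
(1) 38|_6 = 6^2 + 2 ↦ 7^2 + 2|_7 = 51 ⇒ 50
(2) 50|_7 = 7^2 + 1 ↦ 8^2 + 1|_8 = 65 ⇒ 64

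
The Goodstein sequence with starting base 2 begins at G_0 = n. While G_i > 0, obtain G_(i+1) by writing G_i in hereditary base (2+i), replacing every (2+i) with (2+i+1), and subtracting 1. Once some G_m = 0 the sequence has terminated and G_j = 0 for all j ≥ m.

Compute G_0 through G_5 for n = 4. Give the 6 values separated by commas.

4, 26, 41, 60, 83, 109

step 0: 4 = 2^2; sub 3 for 2: 3^3; = 27; G_1 = 27−1 = 26
step 1: 26 = 2·3^2 + 2·3 + 2; sub 4 for 3: 2·4^2 + 2·4 + 2; = 42; G_2 = 42−1 = 41
step 2: 41 = 2·4^2 + 2·4 + 1; sub 5 for 4: 2·5^2 + 2·5 + 1; = 61; G_3 = 61−1 = 60
step 3: 60 = 2·5^2 + 2·5; sub 6 for 5: 2·6^2 + 2·6; = 84; G_4 = 84−1 = 83
step 4: 83 = 2·6^2 + 6 + 5; sub 7 for 6: 2·7^2 + 7 + 5; = 110; G_5 = 110−1 = 109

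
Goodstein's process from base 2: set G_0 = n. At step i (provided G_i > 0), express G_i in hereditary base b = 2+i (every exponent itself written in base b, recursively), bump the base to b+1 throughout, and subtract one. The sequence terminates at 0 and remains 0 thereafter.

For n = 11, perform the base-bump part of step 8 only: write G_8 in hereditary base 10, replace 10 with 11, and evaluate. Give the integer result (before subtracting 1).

1997331745491

base 2: 11 = 2^(2 + 1) + 2 + 1; at 3: 3^(3 + 1) + 3 + 1 = 85; next = 84
base 3: 84 = 3^(3 + 1) + 3; at 4: 4^(4 + 1) + 4 = 1028; next = 1027
base 4: 1027 = 4^(4 + 1) + 3; at 5: 5^(5 + 1) + 3 = 15628; next = 15627
base 5: 15627 = 5^(5 + 1) + 2; at 6: 6^(6 + 1) + 2 = 279938; next = 279937
base 6: 279937 = 6^(6 + 1) + 1; at 7: 7^(7 + 1) + 1 = 5764802; next = 5764801
base 7: 5764801 = 7^(7 + 1); at 8: 8^(8 + 1) = 134217728; next = 134217727
base 8: 134217727 = 7·8^8 + 7·8^7 + 7·8^6 + 7·8^5 + 7·8^4 + 7·8^3 + 7·8^2 + 7·8 + 7; at 9: 7·9^9 + 7·9^7 + 7·9^6 + 7·9^5 + 7·9^4 + 7·9^3 + 7·9^2 + 7·9 + 7 = 2749609303; next = 2749609302
base 9: 2749609302 = 7·9^9 + 7·9^7 + 7·9^6 + 7·9^5 + 7·9^4 + 7·9^3 + 7·9^2 + 7·9 + 6; at 10: 7·10^10 + 7·10^7 + 7·10^6 + 7·10^5 + 7·10^4 + 7·10^3 + 7·10^2 + 7·10 + 6 = 70077777776; next = 70077777775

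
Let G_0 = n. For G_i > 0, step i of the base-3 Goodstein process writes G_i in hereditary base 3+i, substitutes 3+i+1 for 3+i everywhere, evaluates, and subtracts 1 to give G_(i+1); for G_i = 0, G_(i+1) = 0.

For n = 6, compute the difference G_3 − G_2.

0

G_0=6  [base 3] 2·3  →[3↦4]→  2·4 = 8  −1 ⇒ G_1=7
G_1=7  [base 4] 4 + 3  →[4↦5]→  5 + 3 = 8  −1 ⇒ G_2=7
G_2=7  [base 5] 5 + 2  →[5↦6]→  6 + 2 = 8  −1 ⇒ G_3=7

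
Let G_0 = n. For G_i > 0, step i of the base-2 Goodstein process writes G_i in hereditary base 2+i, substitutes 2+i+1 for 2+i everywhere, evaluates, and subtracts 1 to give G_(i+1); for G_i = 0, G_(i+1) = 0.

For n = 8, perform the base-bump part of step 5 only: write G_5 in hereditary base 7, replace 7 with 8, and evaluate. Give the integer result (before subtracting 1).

i=0: 8 = 2^(2 + 1) (b=2); 2→3: 3^(3 + 1) = 81; 81−1 = 80
i=1: 80 = 2·3^3 + 2·3^2 + 2·3 + 2 (b=3); 3→4: 2·4^4 + 2·4^2 + 2·4 + 2 = 554; 554−1 = 553
i=2: 553 = 2·4^4 + 2·4^2 + 2·4 + 1 (b=4); 4→5: 2·5^5 + 2·5^2 + 2·5 + 1 = 6311; 6311−1 = 6310
i=3: 6310 = 2·5^5 + 2·5^2 + 2·5 (b=5); 5→6: 2·6^6 + 2·6^2 + 2·6 = 93396; 93396−1 = 93395
i=4: 93395 = 2·6^6 + 2·6^2 + 6 + 5 (b=6); 6→7: 2·7^7 + 2·7^2 + 7 + 5 = 1647196; 1647196−1 = 1647195

33554572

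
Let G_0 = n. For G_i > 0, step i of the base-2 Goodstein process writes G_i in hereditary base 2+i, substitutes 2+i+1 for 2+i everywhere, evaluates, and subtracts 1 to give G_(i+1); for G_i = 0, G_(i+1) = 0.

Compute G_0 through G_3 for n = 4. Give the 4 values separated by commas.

4, 26, 41, 60

G_0 = 4. HB_2(4) = 2^2. Bump = 27. G_1 = 26.
G_1 = 26. HB_3(26) = 2·3^2 + 2·3 + 2. Bump = 42. G_2 = 41.
G_2 = 41. HB_4(41) = 2·4^2 + 2·4 + 1. Bump = 61. G_3 = 60.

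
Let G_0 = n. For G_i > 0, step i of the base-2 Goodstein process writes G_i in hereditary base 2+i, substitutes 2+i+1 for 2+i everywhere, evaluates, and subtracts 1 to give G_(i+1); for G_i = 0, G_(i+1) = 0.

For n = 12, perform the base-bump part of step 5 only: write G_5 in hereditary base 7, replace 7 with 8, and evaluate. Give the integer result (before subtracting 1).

[0] 12 ≡ 2^(2 + 1) + 2^2 (base 2). Lift 3: 108. −1: 107.
[1] 107 ≡ 3^(3 + 1) + 2·3^2 + 2·3 + 2 (base 3). Lift 4: 1066. −1: 1065.
[2] 1065 ≡ 4^(4 + 1) + 2·4^2 + 2·4 + 1 (base 4). Lift 5: 15686. −1: 15685.
[3] 15685 ≡ 5^(5 + 1) + 2·5^2 + 2·5 (base 5). Lift 6: 280020. −1: 280019.
[4] 280019 ≡ 6^(6 + 1) + 2·6^2 + 6 + 5 (base 6). Lift 7: 5764911. −1: 5764910.
[5] 5764910 ≡ 7^(7 + 1) + 2·7^2 + 7 + 4 (base 7). Lift 8: 134217868. −1: 134217867.

134217868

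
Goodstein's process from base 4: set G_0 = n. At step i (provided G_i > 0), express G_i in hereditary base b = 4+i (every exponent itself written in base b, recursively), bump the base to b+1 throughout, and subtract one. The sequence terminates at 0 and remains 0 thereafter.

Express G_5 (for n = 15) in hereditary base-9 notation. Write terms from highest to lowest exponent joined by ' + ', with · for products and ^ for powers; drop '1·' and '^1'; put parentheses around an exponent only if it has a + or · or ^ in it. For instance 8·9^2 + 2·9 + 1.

[0] 15 ≡ 3·4 + 3 (base 4). Lift 5: 18. −1: 17.
[1] 17 ≡ 3·5 + 2 (base 5). Lift 6: 20. −1: 19.
[2] 19 ≡ 3·6 + 1 (base 6). Lift 7: 22. −1: 21.
[3] 21 ≡ 3·7 (base 7). Lift 8: 24. −1: 23.
[4] 23 ≡ 2·8 + 7 (base 8). Lift 9: 25. −1: 24.
[5] 24 ≡ 2·9 + 6 (base 9). Lift 10: 26. −1: 25.

2·9 + 6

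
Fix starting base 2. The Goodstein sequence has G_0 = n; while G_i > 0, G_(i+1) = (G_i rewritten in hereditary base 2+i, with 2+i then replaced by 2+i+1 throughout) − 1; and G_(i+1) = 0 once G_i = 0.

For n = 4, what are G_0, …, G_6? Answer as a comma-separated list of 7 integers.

4, 26, 41, 60, 83, 109, 139

[0] 4 ≡ 2^2 (base 2). Lift 3: 27. −1: 26.
[1] 26 ≡ 2·3^2 + 2·3 + 2 (base 3). Lift 4: 42. −1: 41.
[2] 41 ≡ 2·4^2 + 2·4 + 1 (base 4). Lift 5: 61. −1: 60.
[3] 60 ≡ 2·5^2 + 2·5 (base 5). Lift 6: 84. −1: 83.
[4] 83 ≡ 2·6^2 + 6 + 5 (base 6). Lift 7: 110. −1: 109.
[5] 109 ≡ 2·7^2 + 7 + 4 (base 7). Lift 8: 140. −1: 139.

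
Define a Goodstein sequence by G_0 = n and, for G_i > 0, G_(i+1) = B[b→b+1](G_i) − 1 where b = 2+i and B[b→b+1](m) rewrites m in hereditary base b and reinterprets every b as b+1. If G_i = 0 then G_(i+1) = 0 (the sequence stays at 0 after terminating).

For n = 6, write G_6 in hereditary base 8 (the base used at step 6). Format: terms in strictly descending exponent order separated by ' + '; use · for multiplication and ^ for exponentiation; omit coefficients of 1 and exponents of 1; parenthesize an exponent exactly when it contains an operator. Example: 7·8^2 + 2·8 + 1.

5·8^5 + 5·8^4 + 5·8^3 + 5·8^2 + 5·8 + 3

(0) 6|_2 = 2^2 + 2 ↦ 3^3 + 3|_3 = 30 ⇒ 29
(1) 29|_3 = 3^3 + 2 ↦ 4^4 + 2|_4 = 258 ⇒ 257
(2) 257|_4 = 4^4 + 1 ↦ 5^5 + 1|_5 = 3126 ⇒ 3125
(3) 3125|_5 = 5^5 ↦ 6^6|_6 = 46656 ⇒ 46655
(4) 46655|_6 = 5·6^5 + 5·6^4 + 5·6^3 + 5·6^2 + 5·6 + 5 ↦ 5·7^5 + 5·7^4 + 5·7^3 + 5·7^2 + 5·7 + 5|_7 = 98040 ⇒ 98039
(5) 98039|_7 = 5·7^5 + 5·7^4 + 5·7^3 + 5·7^2 + 5·7 + 4 ↦ 5·8^5 + 5·8^4 + 5·8^3 + 5·8^2 + 5·8 + 4|_8 = 187244 ⇒ 187243
(6) 187243|_8 = 5·8^5 + 5·8^4 + 5·8^3 + 5·8^2 + 5·8 + 3 ↦ 5·9^5 + 5·9^4 + 5·9^3 + 5·9^2 + 5·9 + 3|_9 = 332148 ⇒ 332147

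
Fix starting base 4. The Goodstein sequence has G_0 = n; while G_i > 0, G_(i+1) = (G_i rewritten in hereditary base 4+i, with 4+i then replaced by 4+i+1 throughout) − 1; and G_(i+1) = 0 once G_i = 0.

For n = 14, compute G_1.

G_0=14  [base 4] 3·4 + 2  →[4↦5]→  3·5 + 2 = 17  −1 ⇒ G_1=16
G_1=16  [base 5] 3·5 + 1  →[5↦6]→  3·6 + 1 = 19  −1 ⇒ G_2=18

16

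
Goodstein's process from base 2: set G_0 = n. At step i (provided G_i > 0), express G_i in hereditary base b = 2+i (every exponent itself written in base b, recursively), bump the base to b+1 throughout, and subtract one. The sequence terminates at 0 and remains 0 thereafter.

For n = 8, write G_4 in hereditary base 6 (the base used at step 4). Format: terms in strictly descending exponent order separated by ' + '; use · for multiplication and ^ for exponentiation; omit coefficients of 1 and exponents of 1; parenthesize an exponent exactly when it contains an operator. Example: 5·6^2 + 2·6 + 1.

G_0=8  [base 2] 2^(2 + 1)  →[2↦3]→  3^(3 + 1) = 81  −1 ⇒ G_1=80
G_1=80  [base 3] 2·3^3 + 2·3^2 + 2·3 + 2  →[3↦4]→  2·4^4 + 2·4^2 + 2·4 + 2 = 554  −1 ⇒ G_2=553
G_2=553  [base 4] 2·4^4 + 2·4^2 + 2·4 + 1  →[4↦5]→  2·5^5 + 2·5^2 + 2·5 + 1 = 6311  −1 ⇒ G_3=6310
G_3=6310  [base 5] 2·5^5 + 2·5^2 + 2·5  →[5↦6]→  2·6^6 + 2·6^2 + 2·6 = 93396  −1 ⇒ G_4=93395
G_4=93395  [base 6] 2·6^6 + 2·6^2 + 6 + 5  →[6↦7]→  2·7^7 + 2·7^2 + 7 + 5 = 1647196  −1 ⇒ G_5=1647195

2·6^6 + 2·6^2 + 6 + 5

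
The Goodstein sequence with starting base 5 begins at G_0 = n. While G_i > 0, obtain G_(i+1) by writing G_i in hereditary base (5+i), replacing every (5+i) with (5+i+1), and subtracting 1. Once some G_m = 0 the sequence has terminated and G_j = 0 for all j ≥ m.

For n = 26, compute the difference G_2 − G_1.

G_0=26  [base 5] 5^2 + 1  →[5↦6]→  6^2 + 1 = 37  −1 ⇒ G_1=36
G_1=36  [base 6] 6^2  →[6↦7]→  7^2 = 49  −1 ⇒ G_2=48

12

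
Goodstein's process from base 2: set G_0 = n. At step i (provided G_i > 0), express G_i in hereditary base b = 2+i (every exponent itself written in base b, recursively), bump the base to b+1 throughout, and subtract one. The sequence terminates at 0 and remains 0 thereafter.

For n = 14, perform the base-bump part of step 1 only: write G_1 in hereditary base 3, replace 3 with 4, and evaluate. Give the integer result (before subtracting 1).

1282

14 —HB2→ 2^(2 + 1) + 2^2 + 2 —bump→ 3^(3 + 1) + 3^3 + 3 = 111 —(−1)→ 110
110 —HB3→ 3^(3 + 1) + 3^3 + 2 —bump→ 4^(4 + 1) + 4^4 + 2 = 1282 —(−1)→ 1281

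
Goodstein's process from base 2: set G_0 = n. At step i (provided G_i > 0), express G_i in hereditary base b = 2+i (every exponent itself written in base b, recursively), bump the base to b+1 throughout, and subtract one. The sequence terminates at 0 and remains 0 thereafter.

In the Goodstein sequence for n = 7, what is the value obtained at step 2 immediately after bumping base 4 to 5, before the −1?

3128

step 0: 7 = 2^2 + 2 + 1; sub 3 for 2: 3^3 + 3 + 1; = 31; G_1 = 31−1 = 30
step 1: 30 = 3^3 + 3; sub 4 for 3: 4^4 + 4; = 260; G_2 = 260−1 = 259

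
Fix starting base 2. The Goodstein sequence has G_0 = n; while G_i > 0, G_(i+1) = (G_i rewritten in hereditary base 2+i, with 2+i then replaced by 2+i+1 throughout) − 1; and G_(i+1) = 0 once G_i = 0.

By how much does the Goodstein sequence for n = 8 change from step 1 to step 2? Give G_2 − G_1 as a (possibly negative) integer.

473

G_0 = 8. HB_2(8) = 2^(2 + 1). Bump = 81. G_1 = 80.
G_1 = 80. HB_3(80) = 2·3^3 + 2·3^2 + 2·3 + 2. Bump = 554. G_2 = 553.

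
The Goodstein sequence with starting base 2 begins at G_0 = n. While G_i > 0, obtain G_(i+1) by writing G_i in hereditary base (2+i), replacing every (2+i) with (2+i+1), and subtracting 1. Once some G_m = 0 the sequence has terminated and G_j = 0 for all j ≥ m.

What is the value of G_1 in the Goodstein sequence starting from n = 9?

G_0=9  [base 2] 2^(2 + 1) + 1  →[2↦3]→  3^(3 + 1) + 1 = 82  −1 ⇒ G_1=81
G_1=81  [base 3] 3^(3 + 1)  →[3↦4]→  4^(4 + 1) = 1024  −1 ⇒ G_2=1023

81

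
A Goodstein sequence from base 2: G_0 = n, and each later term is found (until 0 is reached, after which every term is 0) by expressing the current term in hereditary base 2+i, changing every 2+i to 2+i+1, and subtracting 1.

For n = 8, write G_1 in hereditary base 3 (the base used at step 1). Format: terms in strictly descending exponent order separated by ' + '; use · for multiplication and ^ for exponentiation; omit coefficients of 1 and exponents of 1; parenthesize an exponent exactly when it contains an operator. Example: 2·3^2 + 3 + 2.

2·3^3 + 2·3^2 + 2·3 + 2

G_0=8  [base 2] 2^(2 + 1)  →[2↦3]→  3^(3 + 1) = 81  −1 ⇒ G_1=80
G_1=80  [base 3] 2·3^3 + 2·3^2 + 2·3 + 2  →[3↦4]→  2·4^4 + 2·4^2 + 2·4 + 2 = 554  −1 ⇒ G_2=553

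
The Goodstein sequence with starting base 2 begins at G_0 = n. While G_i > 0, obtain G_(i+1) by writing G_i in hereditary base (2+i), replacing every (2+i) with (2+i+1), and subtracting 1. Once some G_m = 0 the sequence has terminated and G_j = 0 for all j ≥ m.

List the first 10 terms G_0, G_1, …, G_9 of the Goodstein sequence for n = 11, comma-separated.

step 0: 11 = 2^(2 + 1) + 2 + 1; sub 3 for 2: 3^(3 + 1) + 3 + 1; = 85; G_1 = 85−1 = 84
step 1: 84 = 3^(3 + 1) + 3; sub 4 for 3: 4^(4 + 1) + 4; = 1028; G_2 = 1028−1 = 1027
step 2: 1027 = 4^(4 + 1) + 3; sub 5 for 4: 5^(5 + 1) + 3; = 15628; G_3 = 15628−1 = 15627
step 3: 15627 = 5^(5 + 1) + 2; sub 6 for 5: 6^(6 + 1) + 2; = 279938; G_4 = 279938−1 = 279937
step 4: 279937 = 6^(6 + 1) + 1; sub 7 for 6: 7^(7 + 1) + 1; = 5764802; G_5 = 5764802−1 = 5764801
step 5: 5764801 = 7^(7 + 1); sub 8 for 7: 8^(8 + 1); = 134217728; G_6 = 134217728−1 = 134217727
step 6: 134217727 = 7·8^8 + 7·8^7 + 7·8^6 + 7·8^5 + 7·8^4 + 7·8^3 + 7·8^2 + 7·8 + 7; sub 9 for 8: 7·9^9 + 7·9^7 + 7·9^6 + 7·9^5 + 7·9^4 + 7·9^3 + 7·9^2 + 7·9 + 7; = 2749609303; G_7 = 2749609303−1 = 2749609302
step 7: 2749609302 = 7·9^9 + 7·9^7 + 7·9^6 + 7·9^5 + 7·9^4 + 7·9^3 + 7·9^2 + 7·9 + 6; sub 10 for 9: 7·10^10 + 7·10^7 + 7·10^6 + 7·10^5 + 7·10^4 + 7·10^3 + 7·10^2 + 7·10 + 6; = 70077777776; G_8 = 70077777776−1 = 70077777775
step 8: 70077777775 = 7·10^10 + 7·10^7 + 7·10^6 + 7·10^5 + 7·10^4 + 7·10^3 + 7·10^2 + 7·10 + 5; sub 11 for 10: 7·11^11 + 7·11^7 + 7·11^6 + 7·11^5 + 7·11^4 + 7·11^3 + 7·11^2 + 7·11 + 5; = 1997331745491; G_9 = 1997331745491−1 = 1997331745490

11, 84, 1027, 15627, 279937, 5764801, 134217727, 2749609302, 70077777775, 1997331745490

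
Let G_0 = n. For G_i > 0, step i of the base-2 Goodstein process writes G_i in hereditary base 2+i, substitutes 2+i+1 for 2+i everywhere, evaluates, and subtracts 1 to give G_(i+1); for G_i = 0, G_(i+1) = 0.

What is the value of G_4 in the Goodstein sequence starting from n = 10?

10 —HB2→ 2^(2 + 1) + 2 —bump→ 3^(3 + 1) + 3 = 84 —(−1)→ 83
83 —HB3→ 3^(3 + 1) + 2 —bump→ 4^(4 + 1) + 2 = 1026 —(−1)→ 1025
1025 —HB4→ 4^(4 + 1) + 1 —bump→ 5^(5 + 1) + 1 = 15626 —(−1)→ 15625
15625 —HB5→ 5^(5 + 1) —bump→ 6^(6 + 1) = 279936 —(−1)→ 279935
279935 —HB6→ 5·6^6 + 5·6^5 + 5·6^4 + 5·6^3 + 5·6^2 + 5·6 + 5 —bump→ 5·7^7 + 5·7^5 + 5·7^4 + 5·7^3 + 5·7^2 + 5·7 + 5 = 4215755 —(−1)→ 4215754

279935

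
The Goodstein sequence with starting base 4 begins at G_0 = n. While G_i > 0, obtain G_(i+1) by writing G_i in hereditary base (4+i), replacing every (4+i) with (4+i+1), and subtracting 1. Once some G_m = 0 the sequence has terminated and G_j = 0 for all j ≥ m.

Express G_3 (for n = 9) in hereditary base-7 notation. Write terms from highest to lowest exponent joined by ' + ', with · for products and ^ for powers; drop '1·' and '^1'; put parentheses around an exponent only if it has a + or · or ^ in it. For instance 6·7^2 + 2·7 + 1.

7 + 4

step 0: 9 = 2·4 + 1; sub 5 for 4: 2·5 + 1; = 11; G_1 = 11−1 = 10
step 1: 10 = 2·5; sub 6 for 5: 2·6; = 12; G_2 = 12−1 = 11
step 2: 11 = 6 + 5; sub 7 for 6: 7 + 5; = 12; G_3 = 12−1 = 11
step 3: 11 = 7 + 4; sub 8 for 7: 8 + 4; = 12; G_4 = 12−1 = 11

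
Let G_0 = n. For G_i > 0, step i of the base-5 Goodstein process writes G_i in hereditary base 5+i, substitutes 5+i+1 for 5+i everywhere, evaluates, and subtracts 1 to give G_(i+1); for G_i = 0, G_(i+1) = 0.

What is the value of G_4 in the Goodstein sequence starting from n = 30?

83

(0) 30|_5 = 5^2 + 5 ↦ 6^2 + 6|_6 = 42 ⇒ 41
(1) 41|_6 = 6^2 + 5 ↦ 7^2 + 5|_7 = 54 ⇒ 53
(2) 53|_7 = 7^2 + 4 ↦ 8^2 + 4|_8 = 68 ⇒ 67
(3) 67|_8 = 8^2 + 3 ↦ 9^2 + 3|_9 = 84 ⇒ 83
(4) 83|_9 = 9^2 + 2 ↦ 10^2 + 2|_10 = 102 ⇒ 101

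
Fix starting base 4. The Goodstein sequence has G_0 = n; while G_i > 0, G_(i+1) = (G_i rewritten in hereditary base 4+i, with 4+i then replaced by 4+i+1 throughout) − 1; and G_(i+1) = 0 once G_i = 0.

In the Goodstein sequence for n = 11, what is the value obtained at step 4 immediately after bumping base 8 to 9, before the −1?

16

i=0: 11 = 2·4 + 3 (b=4); 4→5: 2·5 + 3 = 13; 13−1 = 12
i=1: 12 = 2·5 + 2 (b=5); 5→6: 2·6 + 2 = 14; 14−1 = 13
i=2: 13 = 2·6 + 1 (b=6); 6→7: 2·7 + 1 = 15; 15−1 = 14
i=3: 14 = 2·7 (b=7); 7→8: 2·8 = 16; 16−1 = 15
i=4: 15 = 8 + 7 (b=8); 8→9: 9 + 7 = 16; 16−1 = 15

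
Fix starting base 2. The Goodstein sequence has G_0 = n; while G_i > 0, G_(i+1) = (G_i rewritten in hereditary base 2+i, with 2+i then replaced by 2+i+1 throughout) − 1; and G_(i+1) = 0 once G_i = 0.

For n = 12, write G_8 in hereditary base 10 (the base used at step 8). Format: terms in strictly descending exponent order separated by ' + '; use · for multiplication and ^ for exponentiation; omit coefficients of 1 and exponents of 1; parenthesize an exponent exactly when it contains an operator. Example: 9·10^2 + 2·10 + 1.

10^(10 + 1) + 2·10^2 + 10 + 1

[0] 12 ≡ 2^(2 + 1) + 2^2 (base 2). Lift 3: 108. −1: 107.
[1] 107 ≡ 3^(3 + 1) + 2·3^2 + 2·3 + 2 (base 3). Lift 4: 1066. −1: 1065.
[2] 1065 ≡ 4^(4 + 1) + 2·4^2 + 2·4 + 1 (base 4). Lift 5: 15686. −1: 15685.
[3] 15685 ≡ 5^(5 + 1) + 2·5^2 + 2·5 (base 5). Lift 6: 280020. −1: 280019.
[4] 280019 ≡ 6^(6 + 1) + 2·6^2 + 6 + 5 (base 6). Lift 7: 5764911. −1: 5764910.
[5] 5764910 ≡ 7^(7 + 1) + 2·7^2 + 7 + 4 (base 7). Lift 8: 134217868. −1: 134217867.
[6] 134217867 ≡ 8^(8 + 1) + 2·8^2 + 8 + 3 (base 8). Lift 9: 3486784575. −1: 3486784574.
[7] 3486784574 ≡ 9^(9 + 1) + 2·9^2 + 9 + 2 (base 9). Lift 10: 100000000212. −1: 100000000211.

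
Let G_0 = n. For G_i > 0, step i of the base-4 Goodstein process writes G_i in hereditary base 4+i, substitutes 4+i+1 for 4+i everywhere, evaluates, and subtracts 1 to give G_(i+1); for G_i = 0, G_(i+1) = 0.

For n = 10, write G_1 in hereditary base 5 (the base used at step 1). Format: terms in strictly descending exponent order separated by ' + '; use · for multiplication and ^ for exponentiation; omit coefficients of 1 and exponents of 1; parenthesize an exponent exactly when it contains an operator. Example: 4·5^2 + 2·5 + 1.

[0] 10 ≡ 2·4 + 2 (base 4). Lift 5: 12. −1: 11.
[1] 11 ≡ 2·5 + 1 (base 5). Lift 6: 13. −1: 12.

2·5 + 1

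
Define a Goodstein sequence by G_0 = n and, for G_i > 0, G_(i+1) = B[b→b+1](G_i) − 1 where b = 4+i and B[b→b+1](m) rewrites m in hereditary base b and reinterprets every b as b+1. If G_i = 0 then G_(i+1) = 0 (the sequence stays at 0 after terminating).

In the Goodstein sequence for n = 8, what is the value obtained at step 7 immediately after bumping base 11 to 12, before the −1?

[0] 8 ≡ 2·4 (base 4). Lift 5: 10. −1: 9.
[1] 9 ≡ 5 + 4 (base 5). Lift 6: 10. −1: 9.
[2] 9 ≡ 6 + 3 (base 6). Lift 7: 10. −1: 9.
[3] 9 ≡ 7 + 2 (base 7). Lift 8: 10. −1: 9.
[4] 9 ≡ 8 + 1 (base 8). Lift 9: 10. −1: 9.
[5] 9 ≡ 9 (base 9). Lift 10: 10. −1: 9.
[6] 9 ≡ 9 (base 10). Lift 11: 9. −1: 8.
[7] 8 ≡ 8 (base 11). Lift 12: 8. −1: 7.

8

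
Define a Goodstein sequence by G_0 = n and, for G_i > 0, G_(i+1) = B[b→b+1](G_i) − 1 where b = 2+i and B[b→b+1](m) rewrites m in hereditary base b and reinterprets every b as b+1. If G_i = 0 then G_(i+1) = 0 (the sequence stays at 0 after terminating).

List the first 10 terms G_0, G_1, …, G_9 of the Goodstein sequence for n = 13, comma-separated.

13, 108, 1279, 16092, 280711, 5765998, 134219479, 3486786855, 100000003325, 3138428381103

i=0: 13 = 2^(2 + 1) + 2^2 + 1 (b=2); 2→3: 3^(3 + 1) + 3^3 + 1 = 109; 109−1 = 108
i=1: 108 = 3^(3 + 1) + 3^3 (b=3); 3→4: 4^(4 + 1) + 4^4 = 1280; 1280−1 = 1279
i=2: 1279 = 4^(4 + 1) + 3·4^3 + 3·4^2 + 3·4 + 3 (b=4); 4→5: 5^(5 + 1) + 3·5^3 + 3·5^2 + 3·5 + 3 = 16093; 16093−1 = 16092
i=3: 16092 = 5^(5 + 1) + 3·5^3 + 3·5^2 + 3·5 + 2 (b=5); 5→6: 6^(6 + 1) + 3·6^3 + 3·6^2 + 3·6 + 2 = 280712; 280712−1 = 280711
i=4: 280711 = 6^(6 + 1) + 3·6^3 + 3·6^2 + 3·6 + 1 (b=6); 6→7: 7^(7 + 1) + 3·7^3 + 3·7^2 + 3·7 + 1 = 5765999; 5765999−1 = 5765998
i=5: 5765998 = 7^(7 + 1) + 3·7^3 + 3·7^2 + 3·7 (b=7); 7→8: 8^(8 + 1) + 3·8^3 + 3·8^2 + 3·8 = 134219480; 134219480−1 = 134219479
i=6: 134219479 = 8^(8 + 1) + 3·8^3 + 3·8^2 + 2·8 + 7 (b=8); 8→9: 9^(9 + 1) + 3·9^3 + 3·9^2 + 2·9 + 7 = 3486786856; 3486786856−1 = 3486786855
i=7: 3486786855 = 9^(9 + 1) + 3·9^3 + 3·9^2 + 2·9 + 6 (b=9); 9→10: 10^(10 + 1) + 3·10^3 + 3·10^2 + 2·10 + 6 = 100000003326; 100000003326−1 = 100000003325
i=8: 100000003325 = 10^(10 + 1) + 3·10^3 + 3·10^2 + 2·10 + 5 (b=10); 10→11: 11^(11 + 1) + 3·11^3 + 3·11^2 + 2·11 + 5 = 3138428381104; 3138428381104−1 = 3138428381103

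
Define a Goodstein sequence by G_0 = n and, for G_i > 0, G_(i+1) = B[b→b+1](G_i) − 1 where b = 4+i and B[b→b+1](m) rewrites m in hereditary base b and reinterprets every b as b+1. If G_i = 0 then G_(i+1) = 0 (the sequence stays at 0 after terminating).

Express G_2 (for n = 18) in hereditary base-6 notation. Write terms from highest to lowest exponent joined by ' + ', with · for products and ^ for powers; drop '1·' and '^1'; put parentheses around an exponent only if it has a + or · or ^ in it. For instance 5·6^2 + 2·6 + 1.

6^2

i=0: 18 = 4^2 + 2 (b=4); 4→5: 5^2 + 2 = 27; 27−1 = 26
i=1: 26 = 5^2 + 1 (b=5); 5→6: 6^2 + 1 = 37; 37−1 = 36
i=2: 36 = 6^2 (b=6); 6→7: 7^2 = 49; 49−1 = 48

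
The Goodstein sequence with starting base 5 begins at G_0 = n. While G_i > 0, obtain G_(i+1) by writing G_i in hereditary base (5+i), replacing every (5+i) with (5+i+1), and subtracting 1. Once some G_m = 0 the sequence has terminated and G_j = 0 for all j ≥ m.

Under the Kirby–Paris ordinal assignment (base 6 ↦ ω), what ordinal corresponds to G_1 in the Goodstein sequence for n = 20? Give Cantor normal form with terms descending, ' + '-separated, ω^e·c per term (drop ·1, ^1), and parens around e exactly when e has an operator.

ω·3 + 5

20 —HB5→ 4·5 —bump→ 4·6 = 24 —(−1)→ 23
23 —HB6→ 3·6 + 5 —bump→ 3·7 + 5 = 26 —(−1)→ 25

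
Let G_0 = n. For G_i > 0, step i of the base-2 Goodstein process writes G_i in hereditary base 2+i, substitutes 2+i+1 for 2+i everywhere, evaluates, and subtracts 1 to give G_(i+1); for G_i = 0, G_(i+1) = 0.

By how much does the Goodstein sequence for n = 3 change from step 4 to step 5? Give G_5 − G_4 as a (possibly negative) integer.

step 0: 3 = 2 + 1; sub 3 for 2: 3 + 1; = 4; G_1 = 4−1 = 3
step 1: 3 = 3; sub 4 for 3: 4; = 4; G_2 = 4−1 = 3
step 2: 3 = 3; sub 5 for 4: 3; = 3; G_3 = 3−1 = 2
step 3: 2 = 2; sub 6 for 5: 2; = 2; G_4 = 2−1 = 1
step 4: 1 = 1; sub 7 for 6: 1; = 1; G_5 = 1−1 = 0

-1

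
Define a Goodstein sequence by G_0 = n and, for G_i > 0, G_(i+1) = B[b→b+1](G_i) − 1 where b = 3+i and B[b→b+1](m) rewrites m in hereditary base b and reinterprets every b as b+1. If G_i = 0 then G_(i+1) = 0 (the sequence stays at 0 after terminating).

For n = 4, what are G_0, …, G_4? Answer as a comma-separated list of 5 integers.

base 3: 4 = 3 + 1; at 4: 4 + 1 = 5; next = 4
base 4: 4 = 4; at 5: 5 = 5; next = 4
base 5: 4 = 4; at 6: 4 = 4; next = 3
base 6: 3 = 3; at 7: 3 = 3; next = 2

4, 4, 4, 3, 2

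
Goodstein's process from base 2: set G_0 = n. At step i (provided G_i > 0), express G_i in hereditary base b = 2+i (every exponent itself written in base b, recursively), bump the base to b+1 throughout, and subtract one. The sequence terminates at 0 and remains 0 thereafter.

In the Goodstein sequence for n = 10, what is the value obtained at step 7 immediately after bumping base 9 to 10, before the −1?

50000555552

10 —HB2→ 2^(2 + 1) + 2 —bump→ 3^(3 + 1) + 3 = 84 —(−1)→ 83
83 —HB3→ 3^(3 + 1) + 2 —bump→ 4^(4 + 1) + 2 = 1026 —(−1)→ 1025
1025 —HB4→ 4^(4 + 1) + 1 —bump→ 5^(5 + 1) + 1 = 15626 —(−1)→ 15625
15625 —HB5→ 5^(5 + 1) —bump→ 6^(6 + 1) = 279936 —(−1)→ 279935
279935 —HB6→ 5·6^6 + 5·6^5 + 5·6^4 + 5·6^3 + 5·6^2 + 5·6 + 5 —bump→ 5·7^7 + 5·7^5 + 5·7^4 + 5·7^3 + 5·7^2 + 5·7 + 5 = 4215755 —(−1)→ 4215754
4215754 —HB7→ 5·7^7 + 5·7^5 + 5·7^4 + 5·7^3 + 5·7^2 + 5·7 + 4 —bump→ 5·8^8 + 5·8^5 + 5·8^4 + 5·8^3 + 5·8^2 + 5·8 + 4 = 84073324 —(−1)→ 84073323
84073323 —HB8→ 5·8^8 + 5·8^5 + 5·8^4 + 5·8^3 + 5·8^2 + 5·8 + 3 —bump→ 5·9^9 + 5·9^5 + 5·9^4 + 5·9^3 + 5·9^2 + 5·9 + 3 = 1937434593 —(−1)→ 1937434592
1937434592 —HB9→ 5·9^9 + 5·9^5 + 5·9^4 + 5·9^3 + 5·9^2 + 5·9 + 2 —bump→ 5·10^10 + 5·10^5 + 5·10^4 + 5·10^3 + 5·10^2 + 5·10 + 2 = 50000555552 —(−1)→ 50000555551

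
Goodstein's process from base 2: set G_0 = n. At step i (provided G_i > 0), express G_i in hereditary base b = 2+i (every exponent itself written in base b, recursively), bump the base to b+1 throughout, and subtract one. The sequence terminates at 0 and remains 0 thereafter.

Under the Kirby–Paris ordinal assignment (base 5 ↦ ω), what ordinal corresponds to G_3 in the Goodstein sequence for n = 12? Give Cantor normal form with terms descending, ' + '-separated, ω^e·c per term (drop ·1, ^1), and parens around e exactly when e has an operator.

ω^(ω + 1) + ω^2·2 + ω·2

G_0 = 12. HB_2(12) = 2^(2 + 1) + 2^2. Bump = 108. G_1 = 107.
G_1 = 107. HB_3(107) = 3^(3 + 1) + 2·3^2 + 2·3 + 2. Bump = 1066. G_2 = 1065.
G_2 = 1065. HB_4(1065) = 4^(4 + 1) + 2·4^2 + 2·4 + 1. Bump = 15686. G_3 = 15685.
G_3 = 15685. HB_5(15685) = 5^(5 + 1) + 2·5^2 + 2·5. Bump = 280020. G_4 = 280019.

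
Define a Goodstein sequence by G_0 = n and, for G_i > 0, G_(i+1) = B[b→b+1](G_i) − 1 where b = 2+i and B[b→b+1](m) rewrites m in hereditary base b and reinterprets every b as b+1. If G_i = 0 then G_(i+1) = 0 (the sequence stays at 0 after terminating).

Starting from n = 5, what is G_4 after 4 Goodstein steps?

775

step 0: 5 = 2^2 + 1; sub 3 for 2: 3^3 + 1; = 28; G_1 = 28−1 = 27
step 1: 27 = 3^3; sub 4 for 3: 4^4; = 256; G_2 = 256−1 = 255
step 2: 255 = 3·4^3 + 3·4^2 + 3·4 + 3; sub 5 for 4: 3·5^3 + 3·5^2 + 3·5 + 3; = 468; G_3 = 468−1 = 467
step 3: 467 = 3·5^3 + 3·5^2 + 3·5 + 2; sub 6 for 5: 3·6^3 + 3·6^2 + 3·6 + 2; = 776; G_4 = 776−1 = 775
step 4: 775 = 3·6^3 + 3·6^2 + 3·6 + 1; sub 7 for 6: 3·7^3 + 3·7^2 + 3·7 + 1; = 1198; G_5 = 1198−1 = 1197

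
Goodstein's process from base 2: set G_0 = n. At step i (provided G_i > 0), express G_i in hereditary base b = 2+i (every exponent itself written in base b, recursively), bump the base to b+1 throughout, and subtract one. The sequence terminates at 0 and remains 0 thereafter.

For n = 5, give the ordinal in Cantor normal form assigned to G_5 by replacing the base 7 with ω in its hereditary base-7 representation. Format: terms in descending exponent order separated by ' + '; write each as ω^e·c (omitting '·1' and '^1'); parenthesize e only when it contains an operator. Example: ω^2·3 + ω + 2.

ω^3·3 + ω^2·3 + ω·3

G_0=5  [base 2] 2^2 + 1  →[2↦3]→  3^3 + 1 = 28  −1 ⇒ G_1=27
G_1=27  [base 3] 3^3  →[3↦4]→  4^4 = 256  −1 ⇒ G_2=255
G_2=255  [base 4] 3·4^3 + 3·4^2 + 3·4 + 3  →[4↦5]→  3·5^3 + 3·5^2 + 3·5 + 3 = 468  −1 ⇒ G_3=467
G_3=467  [base 5] 3·5^3 + 3·5^2 + 3·5 + 2  →[5↦6]→  3·6^3 + 3·6^2 + 3·6 + 2 = 776  −1 ⇒ G_4=775
G_4=775  [base 6] 3·6^3 + 3·6^2 + 3·6 + 1  →[6↦7]→  3·7^3 + 3·7^2 + 3·7 + 1 = 1198  −1 ⇒ G_5=1197
G_5=1197  [base 7] 3·7^3 + 3·7^2 + 3·7  →[7↦8]→  3·8^3 + 3·8^2 + 3·8 = 1752  −1 ⇒ G_6=1751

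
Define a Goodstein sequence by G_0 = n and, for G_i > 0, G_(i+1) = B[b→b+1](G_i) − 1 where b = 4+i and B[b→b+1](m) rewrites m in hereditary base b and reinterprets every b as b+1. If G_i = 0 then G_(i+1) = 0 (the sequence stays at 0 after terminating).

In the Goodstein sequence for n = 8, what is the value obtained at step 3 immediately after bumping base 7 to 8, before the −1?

10

base 4: 8 = 2·4; at 5: 2·5 = 10; next = 9
base 5: 9 = 5 + 4; at 6: 6 + 4 = 10; next = 9
base 6: 9 = 6 + 3; at 7: 7 + 3 = 10; next = 9
base 7: 9 = 7 + 2; at 8: 8 + 2 = 10; next = 9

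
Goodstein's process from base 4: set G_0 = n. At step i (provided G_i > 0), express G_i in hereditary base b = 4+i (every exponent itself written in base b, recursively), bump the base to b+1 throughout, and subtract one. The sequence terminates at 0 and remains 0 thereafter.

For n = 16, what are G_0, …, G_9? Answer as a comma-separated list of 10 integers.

(0) 16|_4 = 4^2 ↦ 5^2|_5 = 25 ⇒ 24
(1) 24|_5 = 4·5 + 4 ↦ 4·6 + 4|_6 = 28 ⇒ 27
(2) 27|_6 = 4·6 + 3 ↦ 4·7 + 3|_7 = 31 ⇒ 30
(3) 30|_7 = 4·7 + 2 ↦ 4·8 + 2|_8 = 34 ⇒ 33
(4) 33|_8 = 4·8 + 1 ↦ 4·9 + 1|_9 = 37 ⇒ 36
(5) 36|_9 = 4·9 ↦ 4·10|_10 = 40 ⇒ 39
(6) 39|_10 = 3·10 + 9 ↦ 3·11 + 9|_11 = 42 ⇒ 41
(7) 41|_11 = 3·11 + 8 ↦ 3·12 + 8|_12 = 44 ⇒ 43
(8) 43|_12 = 3·12 + 7 ↦ 3·13 + 7|_13 = 46 ⇒ 45

16, 24, 27, 30, 33, 36, 39, 41, 43, 45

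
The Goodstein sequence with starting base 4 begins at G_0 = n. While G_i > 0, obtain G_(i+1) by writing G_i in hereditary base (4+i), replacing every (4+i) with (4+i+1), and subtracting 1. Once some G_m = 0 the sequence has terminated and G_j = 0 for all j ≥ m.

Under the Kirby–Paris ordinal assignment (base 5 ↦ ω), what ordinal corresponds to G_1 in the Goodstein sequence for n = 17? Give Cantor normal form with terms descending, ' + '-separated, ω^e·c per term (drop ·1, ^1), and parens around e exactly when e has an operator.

17 —HB4→ 4^2 + 1 —bump→ 5^2 + 1 = 26 —(−1)→ 25
25 —HB5→ 5^2 —bump→ 6^2 = 36 —(−1)→ 35

ω^2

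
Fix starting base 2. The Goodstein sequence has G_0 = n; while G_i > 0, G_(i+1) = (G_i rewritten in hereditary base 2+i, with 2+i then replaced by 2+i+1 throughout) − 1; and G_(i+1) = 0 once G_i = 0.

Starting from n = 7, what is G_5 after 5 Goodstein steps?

step 0: 7 = 2^2 + 2 + 1; sub 3 for 2: 3^3 + 3 + 1; = 31; G_1 = 31−1 = 30
step 1: 30 = 3^3 + 3; sub 4 for 3: 4^4 + 4; = 260; G_2 = 260−1 = 259
step 2: 259 = 4^4 + 3; sub 5 for 4: 5^5 + 3; = 3128; G_3 = 3128−1 = 3127
step 3: 3127 = 5^5 + 2; sub 6 for 5: 6^6 + 2; = 46658; G_4 = 46658−1 = 46657
step 4: 46657 = 6^6 + 1; sub 7 for 6: 7^7 + 1; = 823544; G_5 = 823544−1 = 823543
step 5: 823543 = 7^7; sub 8 for 7: 8^8; = 16777216; G_6 = 16777216−1 = 16777215

823543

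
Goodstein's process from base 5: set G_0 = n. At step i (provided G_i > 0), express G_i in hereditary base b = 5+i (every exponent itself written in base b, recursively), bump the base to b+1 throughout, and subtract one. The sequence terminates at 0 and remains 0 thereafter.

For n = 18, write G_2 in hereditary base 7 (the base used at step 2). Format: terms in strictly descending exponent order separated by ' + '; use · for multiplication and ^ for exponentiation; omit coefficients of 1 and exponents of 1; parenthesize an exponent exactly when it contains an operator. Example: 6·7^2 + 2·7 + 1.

G_0 = 18. HB_5(18) = 3·5 + 3. Bump = 21. G_1 = 20.
G_1 = 20. HB_6(20) = 3·6 + 2. Bump = 23. G_2 = 22.
G_2 = 22. HB_7(22) = 3·7 + 1. Bump = 25. G_3 = 24.

3·7 + 1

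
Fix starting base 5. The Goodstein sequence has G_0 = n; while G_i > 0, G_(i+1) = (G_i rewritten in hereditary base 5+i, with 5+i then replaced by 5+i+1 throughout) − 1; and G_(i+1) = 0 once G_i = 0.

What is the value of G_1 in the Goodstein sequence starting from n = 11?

12

[0] 11 ≡ 2·5 + 1 (base 5). Lift 6: 13. −1: 12.
[1] 12 ≡ 2·6 (base 6). Lift 7: 14. −1: 13.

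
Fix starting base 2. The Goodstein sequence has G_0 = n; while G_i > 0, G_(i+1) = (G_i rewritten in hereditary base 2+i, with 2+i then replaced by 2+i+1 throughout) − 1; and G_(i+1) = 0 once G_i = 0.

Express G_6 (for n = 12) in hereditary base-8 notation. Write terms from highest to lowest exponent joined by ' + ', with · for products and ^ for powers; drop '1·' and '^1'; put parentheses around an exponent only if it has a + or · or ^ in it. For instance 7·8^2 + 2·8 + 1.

8^(8 + 1) + 2·8^2 + 8 + 3

step 0: 12 = 2^(2 + 1) + 2^2; sub 3 for 2: 3^(3 + 1) + 3^3; = 108; G_1 = 108−1 = 107
step 1: 107 = 3^(3 + 1) + 2·3^2 + 2·3 + 2; sub 4 for 3: 4^(4 + 1) + 2·4^2 + 2·4 + 2; = 1066; G_2 = 1066−1 = 1065
step 2: 1065 = 4^(4 + 1) + 2·4^2 + 2·4 + 1; sub 5 for 4: 5^(5 + 1) + 2·5^2 + 2·5 + 1; = 15686; G_3 = 15686−1 = 15685
step 3: 15685 = 5^(5 + 1) + 2·5^2 + 2·5; sub 6 for 5: 6^(6 + 1) + 2·6^2 + 2·6; = 280020; G_4 = 280020−1 = 280019
step 4: 280019 = 6^(6 + 1) + 2·6^2 + 6 + 5; sub 7 for 6: 7^(7 + 1) + 2·7^2 + 7 + 5; = 5764911; G_5 = 5764911−1 = 5764910
step 5: 5764910 = 7^(7 + 1) + 2·7^2 + 7 + 4; sub 8 for 7: 8^(8 + 1) + 2·8^2 + 8 + 4; = 134217868; G_6 = 134217868−1 = 134217867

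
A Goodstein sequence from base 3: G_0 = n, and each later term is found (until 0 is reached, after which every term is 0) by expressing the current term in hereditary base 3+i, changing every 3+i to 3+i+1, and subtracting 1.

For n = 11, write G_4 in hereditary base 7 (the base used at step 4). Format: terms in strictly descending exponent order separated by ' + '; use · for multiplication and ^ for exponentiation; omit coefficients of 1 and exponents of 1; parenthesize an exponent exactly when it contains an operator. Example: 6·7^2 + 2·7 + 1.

base 3: 11 = 3^2 + 2; at 4: 4^2 + 2 = 18; next = 17
base 4: 17 = 4^2 + 1; at 5: 5^2 + 1 = 26; next = 25
base 5: 25 = 5^2; at 6: 6^2 = 36; next = 35
base 6: 35 = 5·6 + 5; at 7: 5·7 + 5 = 40; next = 39

5·7 + 4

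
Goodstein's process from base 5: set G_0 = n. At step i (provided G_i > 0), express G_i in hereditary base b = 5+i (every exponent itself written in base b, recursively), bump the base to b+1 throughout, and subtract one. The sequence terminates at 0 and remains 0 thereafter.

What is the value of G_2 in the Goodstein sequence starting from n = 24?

30

(0) 24|_5 = 4·5 + 4 ↦ 4·6 + 4|_6 = 28 ⇒ 27
(1) 27|_6 = 4·6 + 3 ↦ 4·7 + 3|_7 = 31 ⇒ 30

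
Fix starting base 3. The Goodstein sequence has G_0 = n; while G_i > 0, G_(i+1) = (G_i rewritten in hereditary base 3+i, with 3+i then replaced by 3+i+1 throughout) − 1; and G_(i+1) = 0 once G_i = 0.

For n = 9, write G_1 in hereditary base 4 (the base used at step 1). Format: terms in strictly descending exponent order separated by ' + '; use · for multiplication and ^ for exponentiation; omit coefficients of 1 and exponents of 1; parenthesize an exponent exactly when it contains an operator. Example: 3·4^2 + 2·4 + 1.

step 0: 9 = 3^2; sub 4 for 3: 4^2; = 16; G_1 = 16−1 = 15
step 1: 15 = 3·4 + 3; sub 5 for 4: 3·5 + 3; = 18; G_2 = 18−1 = 17

3·4 + 3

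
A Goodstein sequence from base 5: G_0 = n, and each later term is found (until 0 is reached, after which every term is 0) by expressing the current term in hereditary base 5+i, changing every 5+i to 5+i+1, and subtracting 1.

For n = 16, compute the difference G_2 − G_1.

2

[0] 16 ≡ 3·5 + 1 (base 5). Lift 6: 19. −1: 18.
[1] 18 ≡ 3·6 (base 6). Lift 7: 21. −1: 20.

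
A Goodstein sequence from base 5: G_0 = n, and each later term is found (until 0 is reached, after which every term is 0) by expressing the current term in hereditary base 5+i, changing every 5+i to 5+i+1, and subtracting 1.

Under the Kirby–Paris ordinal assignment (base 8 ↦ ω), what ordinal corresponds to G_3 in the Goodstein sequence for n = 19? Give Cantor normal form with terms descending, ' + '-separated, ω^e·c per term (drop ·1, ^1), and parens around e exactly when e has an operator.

step 0: 19 = 3·5 + 4; sub 6 for 5: 3·6 + 4; = 22; G_1 = 22−1 = 21
step 1: 21 = 3·6 + 3; sub 7 for 6: 3·7 + 3; = 24; G_2 = 24−1 = 23
step 2: 23 = 3·7 + 2; sub 8 for 7: 3·8 + 2; = 26; G_3 = 26−1 = 25

ω·3 + 1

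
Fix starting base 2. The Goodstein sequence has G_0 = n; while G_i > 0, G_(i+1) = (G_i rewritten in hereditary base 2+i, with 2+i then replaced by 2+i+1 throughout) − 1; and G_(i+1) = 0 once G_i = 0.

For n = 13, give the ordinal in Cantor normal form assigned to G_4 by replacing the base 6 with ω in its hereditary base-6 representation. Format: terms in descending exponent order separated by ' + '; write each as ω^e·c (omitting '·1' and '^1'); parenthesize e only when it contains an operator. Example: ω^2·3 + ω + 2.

G_0 = 13. HB_2(13) = 2^(2 + 1) + 2^2 + 1. Bump = 109. G_1 = 108.
G_1 = 108. HB_3(108) = 3^(3 + 1) + 3^3. Bump = 1280. G_2 = 1279.
G_2 = 1279. HB_4(1279) = 4^(4 + 1) + 3·4^3 + 3·4^2 + 3·4 + 3. Bump = 16093. G_3 = 16092.
G_3 = 16092. HB_5(16092) = 5^(5 + 1) + 3·5^3 + 3·5^2 + 3·5 + 2. Bump = 280712. G_4 = 280711.
G_4 = 280711. HB_6(280711) = 6^(6 + 1) + 3·6^3 + 3·6^2 + 3·6 + 1. Bump = 5765999. G_5 = 5765998.

ω^(ω + 1) + ω^3·3 + ω^2·3 + ω·3 + 1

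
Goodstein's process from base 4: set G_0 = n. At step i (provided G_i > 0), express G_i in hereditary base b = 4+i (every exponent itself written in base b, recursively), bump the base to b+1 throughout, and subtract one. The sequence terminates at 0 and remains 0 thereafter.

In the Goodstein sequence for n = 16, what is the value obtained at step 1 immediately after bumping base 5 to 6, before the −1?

[0] 16 ≡ 4^2 (base 4). Lift 5: 25. −1: 24.
[1] 24 ≡ 4·5 + 4 (base 5). Lift 6: 28. −1: 27.

28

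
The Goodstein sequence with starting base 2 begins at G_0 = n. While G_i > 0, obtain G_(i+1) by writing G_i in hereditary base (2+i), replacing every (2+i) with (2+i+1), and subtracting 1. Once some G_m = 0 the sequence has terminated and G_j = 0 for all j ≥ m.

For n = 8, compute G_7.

774841151

(0) 8|_2 = 2^(2 + 1) ↦ 3^(3 + 1)|_3 = 81 ⇒ 80
(1) 80|_3 = 2·3^3 + 2·3^2 + 2·3 + 2 ↦ 2·4^4 + 2·4^2 + 2·4 + 2|_4 = 554 ⇒ 553
(2) 553|_4 = 2·4^4 + 2·4^2 + 2·4 + 1 ↦ 2·5^5 + 2·5^2 + 2·5 + 1|_5 = 6311 ⇒ 6310
(3) 6310|_5 = 2·5^5 + 2·5^2 + 2·5 ↦ 2·6^6 + 2·6^2 + 2·6|_6 = 93396 ⇒ 93395
(4) 93395|_6 = 2·6^6 + 2·6^2 + 6 + 5 ↦ 2·7^7 + 2·7^2 + 7 + 5|_7 = 1647196 ⇒ 1647195
(5) 1647195|_7 = 2·7^7 + 2·7^2 + 7 + 4 ↦ 2·8^8 + 2·8^2 + 8 + 4|_8 = 33554572 ⇒ 33554571
(6) 33554571|_8 = 2·8^8 + 2·8^2 + 8 + 3 ↦ 2·9^9 + 2·9^2 + 9 + 3|_9 = 774841152 ⇒ 774841151
(7) 774841151|_9 = 2·9^9 + 2·9^2 + 9 + 2 ↦ 2·10^10 + 2·10^2 + 10 + 2|_10 = 20000000212 ⇒ 20000000211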